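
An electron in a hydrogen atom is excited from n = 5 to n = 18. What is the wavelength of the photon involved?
2468.64467 nm

First, find the transition energy using E_n = -13.6057 / n² eV:
E_5 = -13.6057 / 5² = -0.54422800000 eV
E_18 = -13.6057 / 18² = -0.04199290123 eV

Photon energy: |ΔE| = |E_18 - E_5| = 0.50223509877 eV

Convert to wavelength using E = hc/λ with hc = 1239.84 eV·nm:
λ = hc/E = 1239.84 eV·nm / 0.50223509877 eV
λ = 2468.64467 nm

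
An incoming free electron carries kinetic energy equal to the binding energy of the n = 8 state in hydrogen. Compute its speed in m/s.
2.73462e+05 m/s (or 0.09122% of c)

The binding energy at n = 8 for hydrogen is:
E_8 = -13.6057/8² = -0.212589063 eV
|E_8| = 0.212589063 eV

Convert to Joules:
KE = 0.212589063 eV × (1.602177 × 10⁻¹⁹ J/eV) = 3.4060531e-20 J

Using KE = ½mv²:
v = √(2·KE/m_e)
v = √(2 × 3.4060531e-20 J / 9.10938 × 10⁻³¹ kg)
v = 2.73462e+05 m/s

This is approximately 0.09122% the speed of light.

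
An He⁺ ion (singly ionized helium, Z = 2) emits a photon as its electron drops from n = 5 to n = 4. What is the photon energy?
1.22 eV

The energy levels are E_n = -13.6057 Z² eV / n².

Energy at n = 5: E_5 = -13.6057 × 2² / 5² = -2.17691 eV
Energy at n = 4: E_4 = -13.6057 × 2² / 4² = -3.40143 eV

For emission (electron falling to lower state), the photon energy is:
E_photon = E_5 - E_4 = |-2.17691 - (-3.40143)|
E_photon = 1.22 eV

This energy is carried away by the emitted photon.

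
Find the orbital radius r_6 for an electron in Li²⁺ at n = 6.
0.635013 nm (or 6.350127 Å)

The Bohr radius formula is:
r_n = n² a₀ / Z

where a₀ = 0.052917721 nm is the Bohr radius.

For Li²⁺ (Z = 3) at n = 6:
r_6 = 6² × 0.052917721 nm / 3
r_6 = 36 × 0.052917721 nm / 3
r_6 = 1.9050380 nm / 3
r_6 = 0.635013 nm

The electron orbits at approximately 0.635013 nm from the nucleus.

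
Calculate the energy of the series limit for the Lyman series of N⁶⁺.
666.67930 eV

The series limit corresponds to the transition from n = ∞ to n = 1.
This is the highest energy (shortest wavelength) transition in the Lyman series.

E_∞ = 0 eV
E_1 = -13.6057 × 7² / 1² = -666.67930 eV

Energy at series limit:
ΔE = E_∞ - E_1 = 0 - (-666.67930) = 666.67930 eV

This energy equals the ionization energy from the n = 1 state of N⁶⁺.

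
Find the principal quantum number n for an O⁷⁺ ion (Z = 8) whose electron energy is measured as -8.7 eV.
n = 10

The exact energy levels follow E_n = -13.6057 Z² / n² eV with Z = 8.

The measured value (-8.7 eV) is reported to only 2 significant figures, so we must test candidate n values and see which one matches to that precision.

Candidate energies:
  n = 8:  E = -13.6057 × 8² / 8² = -13.605700 eV
  n = 9:  E = -13.6057 × 8² / 9² = -10.750183 eV
  n = 10:  E = -13.6057 × 8² / 10² = -8.707648 eV  ← matches
  n = 11:  E = -13.6057 × 8² / 11² = -7.196403 eV
  n = 12:  E = -13.6057 × 8² / 12² = -6.046978 eV

Checking against the measurement of -8.7 eV (2 sig figs), only n = 10 agrees:
E_10 = -8.707648 eV, which rounds to -8.7 eV ✓

Therefore n = 10.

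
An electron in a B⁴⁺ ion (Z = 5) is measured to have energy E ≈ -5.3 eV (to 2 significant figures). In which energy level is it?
n = 8

The exact energy levels follow E_n = -13.6057 Z² / n² eV with Z = 5.

The measured value (-5.3 eV) is reported to only 2 significant figures, so we must test candidate n values and see which one matches to that precision.

Candidate energies:
  n = 6:  E = -13.6057 × 5² / 6² = -9.44840 eV
  n = 7:  E = -13.6057 × 5² / 7² = -6.94168 eV
  n = 8:  E = -13.6057 × 5² / 8² = -5.31473 eV  ← matches
  n = 9:  E = -13.6057 × 5² / 9² = -4.19929 eV
  n = 10:  E = -13.6057 × 5² / 10² = -3.40143 eV

Checking against the measurement of -5.3 eV (2 sig figs), only n = 8 agrees:
E_8 = -5.31473 eV, which rounds to -5.3 eV ✓

Therefore n = 8.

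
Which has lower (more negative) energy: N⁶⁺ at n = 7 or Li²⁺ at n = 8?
N⁶⁺ at n = 7 (E = -13.606 eV)

Using E_n = -13.6057 Z² / n² eV:

N⁶⁺ (Z = 7) at n = 7:
E = -13.6057 × 7² / 7² = -13.6057 × 49 / 49 = -13.605700 eV

Li²⁺ (Z = 3) at n = 8:
E = -13.6057 × 3² / 8² = -13.6057 × 9 / 64 = -1.913302 eV

Since -13.605700 eV < -1.913302 eV,
N⁶⁺ at n = 7 is more tightly bound (requires more energy to ionize).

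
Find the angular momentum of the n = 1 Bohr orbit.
1.05457e-34 J·s (or 1ℏ)

In the Bohr model, angular momentum is quantized:
L = nℏ

where ℏ = h/(2π) = 1.0545718e-34 J·s

For n = 1:
L = 1 × 1.0545718e-34 J·s
L = 1.05457e-34 J·s

This can also be written as L = 1ℏ.
The angular momentum is an integer multiple of the reduced Planck constant.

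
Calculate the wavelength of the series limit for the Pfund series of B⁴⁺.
91.127 nm

The series limit corresponds to the transition from n = ∞ to n = 5.
This is the highest energy (shortest wavelength) transition in the Pfund series.

E_∞ = 0 eV
E_5 = -13.6057 × 5² / 5² = -13.60570 eV

Energy at series limit:
ΔE = E_∞ - E_5 = 0 - (-13.60570) = 13.60570 eV
λ = hc/E = 1239.84 eV·nm / 13.60570 eV = 91.127 nm

This energy equals the ionization energy from the n = 5 state of B⁴⁺.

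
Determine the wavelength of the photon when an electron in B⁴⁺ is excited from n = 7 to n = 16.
220.887146 nm

First, find the transition energy using E_n = -13.6057 Z² / n² eV:
E_7 = -13.6057 × 5² / 7² = -6.9416836735 eV
E_16 = -13.6057 × 5² / 16² = -1.3286816406 eV

Photon energy: |ΔE| = |E_16 - E_7| = 5.6130020329 eV

Convert to wavelength using E = hc/λ with hc = 1239.84 eV·nm:
λ = hc/E = 1239.84 eV·nm / 5.6130020329 eV
λ = 220.887146 nm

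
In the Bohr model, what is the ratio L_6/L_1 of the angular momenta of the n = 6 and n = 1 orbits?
6.000000

In the Bohr model, L_n = nℏ, so the ratio is purely the ratio of quantum numbers:

L_6/L_1 = 6ℏ / 1ℏ = 6/1 = 6.000000

The angular momentum scales linearly with n.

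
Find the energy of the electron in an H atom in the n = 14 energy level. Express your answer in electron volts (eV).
-0.069 eV

The energy levels of a hydrogen-like atom are given by:
E_n = -13.6057 eV / n²

For n = 14:
E_14 = -13.6057 eV / 14²
E_14 = -13.6057 eV / 196
E_14 = -0.069 eV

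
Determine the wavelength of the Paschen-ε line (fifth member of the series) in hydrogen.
954.343120 nm

The lines of a series are numbered from the longest wavelength (smallest ΔE) outward; the fifth line is the transition from n = n_f + 5 to n_f.
The Paschen series has all transitions ending at n_f = 3.

For H, the fifth line (ε-line) is the jump from n = 8 to n = 3:
E_8 = -13.6057 / 8² = -0.2125890625 eV
E_3 = -13.6057 / 3² = -1.5117444444 eV
ΔE = E_8 - E_3 = 1.2991553819 eV

λ = hc/E = 1239.84 eV·nm / 1.2991553819 eV
λ = 954.343120 nm

This is the ε-line of the Paschen series in H.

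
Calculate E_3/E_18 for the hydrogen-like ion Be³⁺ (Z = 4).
36.000

Using E_n = -13.6057 Z² / n² eV with Z = 4:

E_3 = -13.6057 × 4² / 3² = -217.6912 / 9 = -24.187911111 eV
E_18 = -13.6057 × 4² / 18² = -217.6912 / 324 = -0.671886420 eV

The ratio is:
E_3/E_18 = (-24.187911111) / (-0.671886420)
E_3/E_18 = (-217.6912/9) / (-217.6912/324)
E_3/E_18 = 324/9
E_3/E_18 = 36.000
(Note: the Z² factors cancel in the ratio.)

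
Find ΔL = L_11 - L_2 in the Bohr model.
9.49115e-34 J·s (or 9ℏ)

In the Bohr model, L_n = nℏ where ℏ = 1.0545718e-34 J·s.

L_11 = 11ℏ = 1.1600290e-33 J·s
L_2 = 2ℏ = 2.1091436e-34 J·s

ΔL = L_11 - L_2 = (11 - 2)ℏ = 9ℏ
ΔL = 9 × 1.0545718e-34 J·s = 9.49115e-34 J·s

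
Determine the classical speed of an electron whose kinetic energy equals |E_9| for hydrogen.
2.43077e+05 m/s (or 0.081082% of c)

The binding energy at n = 9 for hydrogen is:
E_9 = -13.6057/9² = -0.167971605 eV
|E_9| = 0.167971605 eV

Convert to Joules:
KE = 0.167971605 eV × (1.602177 × 10⁻¹⁹ J/eV) = 2.6912024e-20 J

Using KE = ½mv²:
v = √(2·KE/m_e)
v = √(2 × 2.6912024e-20 J / 9.10938 × 10⁻³¹ kg)
v = 2.43077e+05 m/s

This is approximately 0.081082% the speed of light.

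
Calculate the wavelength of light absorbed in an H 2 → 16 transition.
370.292 nm

First, find the transition energy using E_n = -13.6057 / n² eV:
E_2 = -13.6057 / 2² = -3.4014250 eV
E_16 = -13.6057 / 16² = -0.0531473 eV

Photon energy: |ΔE| = |E_16 - E_2| = 3.3482777 eV

Convert to wavelength using E = hc/λ with hc = 1239.84 eV·nm:
λ = hc/E = 1239.84 eV·nm / 3.3482777 eV
λ = 370.292 nm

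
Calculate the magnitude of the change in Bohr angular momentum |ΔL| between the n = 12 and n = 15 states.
3.164e-34 J·s (or 3ℏ)

In the Bohr model, L_n = nℏ where ℏ = 1.05457e-34 J·s.

L_15 = 15ℏ = 1.58186e-33 J·s
L_12 = 12ℏ = 1.26548e-33 J·s

ΔL = L_15 - L_12 = (15 - 12)ℏ = 3ℏ
ΔL = 3 × 1.05457e-34 J·s = 3.164e-34 J·s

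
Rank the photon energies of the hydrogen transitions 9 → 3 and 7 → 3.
9 → 3

Calculate the energy for each transition:

Transition 9 → 3:
ΔE₁ = |E_3 - E_9| = |-13.6057/3² - (-13.6057/9²)|
ΔE₁ = |-1.51174444 - (-0.16797160)| = 1.34377 eV

Transition 7 → 3:
ΔE₂ = |E_3 - E_7| = |-13.6057/3² - (-13.6057/7²)|
ΔE₂ = |-1.51174444 - (-0.27766735)| = 1.23408 eV

Since 1.34377 eV > 1.23408 eV, the transition 9 → 3 emits the more energetic photon.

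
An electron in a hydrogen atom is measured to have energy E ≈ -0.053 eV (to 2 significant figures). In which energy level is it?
n = 16

The exact energy levels follow E_n = -13.6057 eV / n².

The measured value (-0.053 eV) is reported to only 2 significant figures, so we must test candidate n values and see which one matches to that precision.

Candidate energies:
  n = 14:  E = -13.6057/14² = -0.06942 eV
  n = 15:  E = -13.6057/15² = -0.06047 eV
  n = 16:  E = -13.6057/16² = -0.05315 eV  ← matches
  n = 17:  E = -13.6057/17² = -0.04708 eV
  n = 18:  E = -13.6057/18² = -0.04199 eV

Checking against the measurement of -0.053 eV (2 sig figs), only n = 16 agrees:
E_16 = -0.05315 eV, which rounds to -0.053 eV ✓

Therefore n = 16.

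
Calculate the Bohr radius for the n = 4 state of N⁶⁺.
0.1210 nm (or 1.2095 Å)

The Bohr radius formula is:
r_n = n² a₀ / Z

where a₀ = 0.0529177 nm is the Bohr radius.

For N⁶⁺ (Z = 7) at n = 4:
r_4 = 4² × 0.0529177 nm / 7
r_4 = 16 × 0.0529177 nm / 7
r_4 = 0.84668 nm / 7
r_4 = 0.1210 nm

The electron orbits at approximately 0.1210 nm from the nucleus.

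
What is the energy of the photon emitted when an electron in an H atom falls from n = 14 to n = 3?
1.44 eV

The energy levels are E_n = -13.6057 eV / n².

Energy at n = 14: E_14 = -13.6057 / 14² = -0.06942 eV
Energy at n = 3: E_3 = -13.6057 / 3² = -1.51174 eV

For emission (electron falling to lower state), the photon energy is:
E_photon = E_14 - E_3 = |-0.06942 - (-1.51174)|
E_photon = 1.44 eV

This energy is carried away by the emitted photon.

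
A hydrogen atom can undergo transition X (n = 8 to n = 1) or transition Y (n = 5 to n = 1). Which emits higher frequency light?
8 → 1

Calculate the energy for each transition:

Transition 8 → 1:
ΔE₁ = |E_1 - E_8| = |-13.6057/1² - (-13.6057/8²)|
ΔE₁ = |-13.60570000 - (-0.21258906)| = 13.39311 eV

Transition 5 → 1:
ΔE₂ = |E_1 - E_5| = |-13.6057/1² - (-13.6057/5²)|
ΔE₂ = |-13.60570000 - (-0.54422800)| = 13.06147 eV

Since 13.39311 eV > 13.06147 eV, the transition 8 → 1 emits the more energetic photon.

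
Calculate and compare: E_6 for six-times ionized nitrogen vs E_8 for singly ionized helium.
N⁶⁺ at n = 6 (E = -18.519 eV)

Using E_n = -13.6057 Z² / n² eV:

N⁶⁺ (Z = 7) at n = 6:
E = -13.6057 × 7² / 6² = -13.6057 × 49 / 36 = -18.518869 eV

He⁺ (Z = 2) at n = 8:
E = -13.6057 × 2² / 8² = -13.6057 × 4 / 64 = -0.850356 eV

Since -18.518869 eV < -0.850356 eV,
N⁶⁺ at n = 6 is more tightly bound (requires more energy to ionize).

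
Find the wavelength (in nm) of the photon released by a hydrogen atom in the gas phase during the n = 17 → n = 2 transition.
369.622 nm

First, find the transition energy using E_n = -13.6057 / n² eV:
E_17 = -13.6057 / 17² = -0.0470785 eV
E_2 = -13.6057 / 2² = -3.4014250 eV

Photon energy: |ΔE| = |E_2 - E_17| = 3.3543465 eV

Convert to wavelength using E = hc/λ with hc = 1239.84 eV·nm:
λ = hc/E = 1239.84 eV·nm / 3.3543465 eV
λ = 369.622 nm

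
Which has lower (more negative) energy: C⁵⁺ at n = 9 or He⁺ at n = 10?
C⁵⁺ at n = 9 (E = -6.05 eV)

Using E_n = -13.6057 Z² / n² eV:

C⁵⁺ (Z = 6) at n = 9:
E = -13.6057 × 6² / 9² = -13.6057 × 36 / 81 = -6.04698 eV

He⁺ (Z = 2) at n = 10:
E = -13.6057 × 2² / 10² = -13.6057 × 4 / 100 = -0.54423 eV

Since -6.04698 eV < -0.54423 eV,
C⁵⁺ at n = 9 is more tightly bound (requires more energy to ionize).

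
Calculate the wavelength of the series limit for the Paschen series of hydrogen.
820.13862 nm

The series limit corresponds to the transition from n = ∞ to n = 3.
This is the highest energy (shortest wavelength) transition in the Paschen series.

E_∞ = 0 eV
E_3 = -13.6057 / 3² = -1.511744444 eV

Energy at series limit:
ΔE = E_∞ - E_3 = 0 - (-1.511744444) = 1.511744444 eV
λ = hc/E = 1239.84 eV·nm / 1.511744444 eV = 820.13862 nm

This energy equals the ionization energy from the n = 3 state of hydrogen.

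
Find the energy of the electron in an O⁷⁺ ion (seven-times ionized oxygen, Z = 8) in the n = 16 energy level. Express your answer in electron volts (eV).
-3.40 eV

The energy levels of a hydrogen-like atom are given by:
E_n = -13.6057 Z² / n² eV  (with Z = 8 for O⁷⁺)

For n = 16:
E_16 = -13.6057 × 8² / 16²
E_16 = -13.6057 × 64 / 256
E_16 = -3.40 eV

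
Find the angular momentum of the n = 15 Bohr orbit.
1.58186e-33 J·s (or 15ℏ)

In the Bohr model, angular momentum is quantized:
L = nℏ

where ℏ = h/(2π) = 1.0545718e-34 J·s

For n = 15:
L = 15 × 1.0545718e-34 J·s
L = 1.58186e-33 J·s

This can also be written as L = 15ℏ.
The angular momentum is an integer multiple of the reduced Planck constant.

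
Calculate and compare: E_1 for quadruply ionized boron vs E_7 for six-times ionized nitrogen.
B⁴⁺ at n = 1 (E = -340.143 eV)

Using E_n = -13.6057 Z² / n² eV:

B⁴⁺ (Z = 5) at n = 1:
E = -13.6057 × 5² / 1² = -13.6057 × 25 / 1 = -340.142500 eV

N⁶⁺ (Z = 7) at n = 7:
E = -13.6057 × 7² / 7² = -13.6057 × 49 / 49 = -13.605700 eV

Since -340.142500 eV < -13.605700 eV,
B⁴⁺ at n = 1 is more tightly bound (requires more energy to ionize).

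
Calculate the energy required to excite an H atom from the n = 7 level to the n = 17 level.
0.230589 eV

The energy levels of a hydrogen-like atom are E_n = -13.6057 eV / n².

Energy at n = 7: E_7 = -13.6057 / 7² = -0.277667347 eV
Energy at n = 17: E_17 = -13.6057 / 17² = -0.047078547 eV

The excitation energy is the difference:
ΔE = E_17 - E_7
ΔE = -0.047078547 - (-0.277667347)
ΔE = 0.230589 eV

Since this is positive, energy must be absorbed (photon absorption).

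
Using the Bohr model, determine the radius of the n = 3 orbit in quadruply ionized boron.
0.0953 nm (or 0.9525 Å)

The Bohr radius formula is:
r_n = n² a₀ / Z

where a₀ = 0.0529177 nm is the Bohr radius.

For B⁴⁺ (Z = 5) at n = 3:
r_3 = 3² × 0.0529177 nm / 5
r_3 = 9 × 0.0529177 nm / 5
r_3 = 0.47626 nm / 5
r_3 = 0.0953 nm

The electron orbits at approximately 0.0953 nm from the nucleus.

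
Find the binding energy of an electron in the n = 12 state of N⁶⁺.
4.630 eV

The ionization energy is the energy needed to remove the electron completely (n → ∞).

For a hydrogen-like ion with Z = 7, E_n = -13.6057 Z² / n² eV.

At n = 12: E_12 = -13.6057 × 7² / 12² = -4.629717 eV
At n = ∞: E_∞ = 0 eV

Ionization energy = E_∞ - E_12 = 0 - (-4.629717) = 4.629717 eV
Ionization energy ≈ 4.630 eV

This is also called the binding energy of the electron in state n = 12.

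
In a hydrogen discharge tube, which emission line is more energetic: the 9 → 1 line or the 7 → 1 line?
9 → 1

Calculate the energy for each transition:

Transition 9 → 1:
ΔE₁ = |E_1 - E_9| = |-13.6057/1² - (-13.6057/9²)|
ΔE₁ = |-13.605700000 - (-0.167971605)| = 13.437728 eV

Transition 7 → 1:
ΔE₂ = |E_1 - E_7| = |-13.6057/1² - (-13.6057/7²)|
ΔE₂ = |-13.605700000 - (-0.277667347)| = 13.328033 eV

Since 13.437728 eV > 13.328033 eV, the transition 9 → 1 emits the more energetic photon.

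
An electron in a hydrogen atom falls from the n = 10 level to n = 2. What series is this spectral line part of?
Balmer series

The spectral series in hydrogen are named based on the final (lower) energy level:
- Lyman series: n_final = 1 (ultraviolet)
- Balmer series: n_final = 2 (visible/near-UV)
- Paschen series: n_final = 3 (infrared)
- Brackett series: n_final = 4 (infrared)
- Pfund series: n_final = 5 (far infrared)

Since this transition ends at n = 2, it belongs to the Balmer series.

For reference, this 10 → 2 line has photon energy
ΔE = 13.6057 eV × (1/2² - 1/10²) = 3.26536800 eV,
corresponding to wavelength λ = hc/ΔE = 1239.84 eV·nm / 3.26536800 eV = 379.6938 nm in the visible/near-UV region.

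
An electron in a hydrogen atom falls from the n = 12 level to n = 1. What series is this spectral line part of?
Lyman series

The spectral series in hydrogen are named based on the final (lower) energy level:
- Lyman series: n_final = 1 (ultraviolet)
- Balmer series: n_final = 2 (visible/near-UV)
- Paschen series: n_final = 3 (infrared)
- Brackett series: n_final = 4 (infrared)
- Pfund series: n_final = 5 (far infrared)

Since this transition ends at n = 1, it belongs to the Lyman series.

For reference, this 12 → 1 line has photon energy
ΔE = 13.6057 eV × (1/1² - 1/12²) = 13.511216 eV,
corresponding to wavelength λ = hc/ΔE = 1239.84 eV·nm / 13.511216 eV = 91.7638 nm in the ultraviolet region.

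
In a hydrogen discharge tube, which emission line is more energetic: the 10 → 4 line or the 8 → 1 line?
8 → 1

Calculate the energy for each transition:

Transition 10 → 4:
ΔE₁ = |E_4 - E_10| = |-13.6057/4² - (-13.6057/10²)|
ΔE₁ = |-0.850356250000 - (-0.136057000000)| = 0.714299250 eV

Transition 8 → 1:
ΔE₂ = |E_1 - E_8| = |-13.6057/1² - (-13.6057/8²)|
ΔE₂ = |-13.605700000000 - (-0.212589062500)| = 13.393110938 eV

Since 13.393110938 eV > 0.714299250 eV, the transition 8 → 1 emits the more energetic photon.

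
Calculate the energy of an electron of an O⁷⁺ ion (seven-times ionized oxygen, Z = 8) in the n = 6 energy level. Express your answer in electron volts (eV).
-24.18791 eV

The energy levels of a hydrogen-like atom are given by:
E_n = -13.6057 Z² / n² eV  (with Z = 8 for O⁷⁺)

For n = 6:
E_6 = -13.6057 × 8² / 6²
E_6 = -13.6057 × 64 / 36
E_6 = -24.18791 eV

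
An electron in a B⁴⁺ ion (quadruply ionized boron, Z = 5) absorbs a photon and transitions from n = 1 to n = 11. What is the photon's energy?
337.3314 eV

The energy levels of a hydrogen-like atom are E_n = -13.6057 Z² eV / n².

Energy at n = 1: E_1 = -13.6057 × 5² / 1² = -340.1425000 eV
Energy at n = 11: E_11 = -13.6057 × 5² / 11² = -2.8110950 eV

The excitation energy is the difference:
ΔE = E_11 - E_1
ΔE = -2.8110950 - (-340.1425000)
ΔE = 337.3314 eV

Since this is positive, energy must be absorbed (photon absorption).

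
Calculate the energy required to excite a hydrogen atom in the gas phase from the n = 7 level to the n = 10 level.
0.141610 eV

The energy levels of a hydrogen-like atom are E_n = -13.6057 eV / n².

Energy at n = 7: E_7 = -13.6057 / 7² = -0.277667347 eV
Energy at n = 10: E_10 = -13.6057 / 10² = -0.136057000 eV

The excitation energy is the difference:
ΔE = E_10 - E_7
ΔE = -0.136057000 - (-0.277667347)
ΔE = 0.141610 eV

Since this is positive, energy must be absorbed (photon absorption).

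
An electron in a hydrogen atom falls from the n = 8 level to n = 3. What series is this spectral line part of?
Paschen series

The spectral series in hydrogen are named based on the final (lower) energy level:
- Lyman series: n_final = 1 (ultraviolet)
- Balmer series: n_final = 2 (visible/near-UV)
- Paschen series: n_final = 3 (infrared)
- Brackett series: n_final = 4 (infrared)
- Pfund series: n_final = 5 (far infrared)

Since this transition ends at n = 3, it belongs to the Paschen series.

For reference, this 8 → 3 line has photon energy
ΔE = 13.6057 eV × (1/3² - 1/8²) = 1.2991553819 eV,
corresponding to wavelength λ = hc/ΔE = 1239.84 eV·nm / 1.2991553819 eV = 954.343120 nm in the infrared region.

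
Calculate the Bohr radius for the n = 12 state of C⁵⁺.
1.2700 nm (or 12.7003 Å)

The Bohr radius formula is:
r_n = n² a₀ / Z

where a₀ = 0.0529177 nm is the Bohr radius.

For C⁵⁺ (Z = 6) at n = 12:
r_12 = 12² × 0.0529177 nm / 6
r_12 = 144 × 0.0529177 nm / 6
r_12 = 7.62015 nm / 6
r_12 = 1.2700 nm

The electron orbits at approximately 1.2700 nm from the nucleus.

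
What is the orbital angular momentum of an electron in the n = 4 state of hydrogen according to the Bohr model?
4.22e-34 J·s (or 4ℏ)

In the Bohr model, angular momentum is quantized:
L = nℏ

where ℏ = h/(2π) = 1.0546e-34 J·s

For n = 4:
L = 4 × 1.0546e-34 J·s
L = 4.22e-34 J·s

This can also be written as L = 4ℏ.
The angular momentum is an integer multiple of the reduced Planck constant.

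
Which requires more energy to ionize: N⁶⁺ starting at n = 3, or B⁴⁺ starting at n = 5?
N⁶⁺ at n = 3 (E = -74.07548 eV)

Using E_n = -13.6057 Z² / n² eV:

N⁶⁺ (Z = 7) at n = 3:
E = -13.6057 × 7² / 3² = -13.6057 × 49 / 9 = -74.07547778 eV

B⁴⁺ (Z = 5) at n = 5:
E = -13.6057 × 5² / 5² = -13.6057 × 25 / 25 = -13.60570000 eV

Since -74.07547778 eV < -13.60570000 eV,
N⁶⁺ at n = 3 is more tightly bound (requires more energy to ionize).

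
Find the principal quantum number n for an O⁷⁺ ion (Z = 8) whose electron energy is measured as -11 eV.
n = 9

The exact energy levels follow E_n = -13.6057 Z² / n² eV with Z = 8.

The measured value (-11 eV) is reported to only 2 significant figures, so we must test candidate n values and see which one matches to that precision.

Candidate energies:
  n = 7:  E = -13.6057 × 8² / 7² = -17.770710 eV
  n = 8:  E = -13.6057 × 8² / 8² = -13.605700 eV
  n = 9:  E = -13.6057 × 8² / 9² = -10.750183 eV  ← matches
  n = 10:  E = -13.6057 × 8² / 10² = -8.707648 eV
  n = 11:  E = -13.6057 × 8² / 11² = -7.196403 eV

Checking against the measurement of -11 eV (2 sig figs), only n = 9 agrees:
E_9 = -10.750183 eV, which rounds to -11 eV ✓

Therefore n = 9.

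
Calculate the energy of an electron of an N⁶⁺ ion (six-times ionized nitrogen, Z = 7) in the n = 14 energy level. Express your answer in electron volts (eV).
-3.401425 eV

The energy levels of a hydrogen-like atom are given by:
E_n = -13.6057 Z² / n² eV  (with Z = 7 for N⁶⁺)

For n = 14:
E_14 = -13.6057 × 7² / 14²
E_14 = -13.6057 × 49 / 196
E_14 = -3.401425 eV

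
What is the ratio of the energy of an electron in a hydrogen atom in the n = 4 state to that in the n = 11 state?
7.56250

Using E_n = -13.6057 Z² / n² eV with Z = 1:

E_4 = -13.6057 / 4² = -13.6057 / 16 = -0.85035625000 eV
E_11 = -13.6057 / 11² = -13.6057 / 121 = -0.11244380165 eV

The ratio is:
E_4/E_11 = (-0.85035625000) / (-0.11244380165)
E_4/E_11 = (-13.6057/16) / (-13.6057/121)
E_4/E_11 = 121/16
E_4/E_11 = 7.56250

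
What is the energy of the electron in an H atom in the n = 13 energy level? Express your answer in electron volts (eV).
-0.081 eV

The energy levels of a hydrogen-like atom are given by:
E_n = -13.6057 eV / n²

For n = 13:
E_13 = -13.6057 eV / 13²
E_13 = -13.6057 eV / 169
E_13 = -0.081 eV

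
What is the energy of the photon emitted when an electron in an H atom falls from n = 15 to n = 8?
0.152119 eV

The energy levels are E_n = -13.6057 eV / n².

Energy at n = 15: E_15 = -13.6057 / 15² = -0.060469778 eV
Energy at n = 8: E_8 = -13.6057 / 8² = -0.212589063 eV

For emission (electron falling to lower state), the photon energy is:
E_photon = E_15 - E_8 = |-0.060469778 - (-0.212589063)|
E_photon = 0.152119 eV

This energy is carried away by the emitted photon.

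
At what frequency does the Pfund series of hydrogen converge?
1.32e+14 Hz

The series limit corresponds to the transition from n = ∞ to n = 5.
This is the highest energy (shortest wavelength) transition in the Pfund series.

E_∞ = 0 eV
E_5 = -13.6057 / 5² = -0.544228 eV

Energy at series limit:
ΔE = E_∞ - E_5 = 0 - (-0.544228) = 0.544228 eV
E = 0.544228 eV × (1.602177 × 10⁻¹⁹ J/eV) = 8.7195e-20 J
f = E/h = 8.7195e-20 J / (6.62607 × 10⁻³⁴ J·s) = 1.32e+14 Hz

This energy equals the ionization energy from the n = 5 state of hydrogen.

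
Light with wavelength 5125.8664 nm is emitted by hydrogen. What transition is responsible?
n = 10 → n = 6

First, find the photon energy from the wavelength (hc = 1239.84 eV·nm):
E = hc/λ = 1239.84 eV·nm / 5125.8664 nm = 0.24187911 eV

The energy levels of hydrogen satisfy E_n = -13.6057 / n² eV, so an emission n_i → n_f releases
ΔE = 13.6057 × (1/n_f² − 1/n_i²) eV.

Setting ΔE equal to the photon energy:
1/n_f² − 1/n_i² = 0.24187911 / 13.6057 = 0.017777778

Since 1/n_i² must be positive, we need 1/n_f² > 0.017777778, i.e. n_f ≤ 7. For each allowed n_f, solve n_i = (1/n_f² − 0.017777778)^(−1/2) and check whether it is a whole number:
  n_f = 1: 1/n_i² = 1.000000000 − 0.017777778 = 0.982222222 → n_i = 1.009  (not an integer) ✗
  n_f = 2: 1/n_i² = 0.250000000 − 0.017777778 = 0.232222222 → n_i = 2.075  (not an integer) ✗
  n_f = 3: 1/n_i² = 0.111111111 − 0.017777778 = 0.093333333 → n_i = 3.273  (not an integer) ✗
  n_f = 4: 1/n_i² = 0.062500000 − 0.017777778 = 0.044722222 → n_i = 4.729  (not an integer) ✗
  n_f = 5: 1/n_i² = 0.040000000 − 0.017777778 = 0.022222222 → n_i = 6.708  (not an integer) ✗
  n_f = 6: 1/n_i² = 0.027777778 − 0.017777778 = 0.010000000 → n_i = 10.000  → integer, n_i = 10 ✓
  n_f = 7: 1/n_i² = 0.020408163 − 0.017777778 = 0.002630385 → n_i = 19.498  (not an integer) ✗

Only n_f = 6 gives an integer upper level, n_i = 10.

The transition is from n = 10 to n = 6 (emission).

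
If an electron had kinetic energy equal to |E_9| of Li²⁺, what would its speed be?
7.29e+05 m/s (or 0.243246% of c)

The binding energy at n = 9 for Li²⁺ is:
E_9 = -13.6057 × 3²/9² = -1.51174444 eV
|E_9| = 1.51174444 eV

Convert to Joules:
KE = 1.51174444 eV × (1.602177 × 10⁻¹⁹ J/eV) = 2.4221e-19 J

Using KE = ½mv²:
v = √(2·KE/m_e)
v = √(2 × 2.4221e-19 J / 9.10938 × 10⁻³¹ kg)
v = 7.29e+05 m/s

This is approximately 0.243246% the speed of light.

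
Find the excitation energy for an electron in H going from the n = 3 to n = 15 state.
1.451275 eV

The energy levels of a hydrogen-like atom are E_n = -13.6057 eV / n².

Energy at n = 3: E_3 = -13.6057 / 3² = -1.511744444 eV
Energy at n = 15: E_15 = -13.6057 / 15² = -0.060469778 eV

The excitation energy is the difference:
ΔE = E_15 - E_3
ΔE = -0.060469778 - (-1.511744444)
ΔE = 1.451275 eV

Since this is positive, energy must be absorbed (photon absorption).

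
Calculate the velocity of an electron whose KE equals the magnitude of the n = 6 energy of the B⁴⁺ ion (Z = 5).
1.82e+06 m/s (or 0.61% of c)

The binding energy at n = 6 for B⁴⁺ is:
E_6 = -13.6057 × 5²/6² = -9.44840 eV
|E_6| = 9.44840 eV

Convert to Joules:
KE = 9.44840 eV × (1.602177 × 10⁻¹⁹ J/eV) = 1.5138e-18 J

Using KE = ½mv²:
v = √(2·KE/m_e)
v = √(2 × 1.5138e-18 J / 9.10938 × 10⁻³¹ kg)
v = 1.82e+06 m/s

This is approximately 0.61% the speed of light.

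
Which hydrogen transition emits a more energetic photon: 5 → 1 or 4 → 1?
5 → 1

Calculate the energy for each transition:

Transition 5 → 1:
ΔE₁ = |E_1 - E_5| = |-13.6057/1² - (-13.6057/5²)|
ΔE₁ = |-13.60570000 - (-0.54422800)| = 13.06147 eV

Transition 4 → 1:
ΔE₂ = |E_1 - E_4| = |-13.6057/1² - (-13.6057/4²)|
ΔE₂ = |-13.60570000 - (-0.85035625)| = 12.75534 eV

Since 13.06147 eV > 12.75534 eV, the transition 5 → 1 emits the more energetic photon.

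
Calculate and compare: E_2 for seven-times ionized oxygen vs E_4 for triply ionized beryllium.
O⁷⁺ at n = 2 (E = -217.69 eV)

Using E_n = -13.6057 Z² / n² eV:

O⁷⁺ (Z = 8) at n = 2:
E = -13.6057 × 8² / 2² = -13.6057 × 64 / 4 = -217.69120 eV

Be³⁺ (Z = 4) at n = 4:
E = -13.6057 × 4² / 4² = -13.6057 × 16 / 16 = -13.60570 eV

Since -217.69120 eV < -13.60570 eV,
O⁷⁺ at n = 2 is more tightly bound (requires more energy to ionize).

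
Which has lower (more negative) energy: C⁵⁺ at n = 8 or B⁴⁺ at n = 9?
C⁵⁺ at n = 8 (E = -7.653 eV)

Using E_n = -13.6057 Z² / n² eV:

C⁵⁺ (Z = 6) at n = 8:
E = -13.6057 × 6² / 8² = -13.6057 × 36 / 64 = -7.653206 eV

B⁴⁺ (Z = 5) at n = 9:
E = -13.6057 × 5² / 9² = -13.6057 × 25 / 81 = -4.199290 eV

Since -7.653206 eV < -4.199290 eV,
C⁵⁺ at n = 8 is more tightly bound (requires more energy to ionize).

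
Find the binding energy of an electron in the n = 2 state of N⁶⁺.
166.6698 eV

The ionization energy is the energy needed to remove the electron completely (n → ∞).

For a hydrogen-like ion with Z = 7, E_n = -13.6057 Z² / n² eV.

At n = 2: E_2 = -13.6057 × 7² / 2² = -166.6698250 eV
At n = ∞: E_∞ = 0 eV

Ionization energy = E_∞ - E_2 = 0 - (-166.6698250) = 166.6698250 eV
Ionization energy ≈ 166.6698 eV

This is also called the binding energy of the electron in state n = 2.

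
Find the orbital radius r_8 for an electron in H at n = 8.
3.386734 nm (or 33.867341 Å)

The Bohr radius formula is:
r_n = n² a₀ / Z

where a₀ = 0.052917721 nm is the Bohr radius.

For H (Z = 1) at n = 8:
r_8 = 8² × 0.052917721 nm / 1
r_8 = 64 × 0.052917721 nm / 1
r_8 = 3.3867341 nm / 1
r_8 = 3.386734 nm

The electron orbits at approximately 3.386734 nm from the nucleus.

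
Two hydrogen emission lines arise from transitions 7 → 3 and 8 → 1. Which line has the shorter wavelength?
8 → 1

Calculate the energy for each transition:

Transition 7 → 3:
ΔE₁ = |E_3 - E_7| = |-13.6057/3² - (-13.6057/7²)|
ΔE₁ = |-1.51174444 - (-0.27766735)| = 1.23408 eV

Transition 8 → 1:
ΔE₂ = |E_1 - E_8| = |-13.6057/1² - (-13.6057/8²)|
ΔE₂ = |-13.60570000 - (-0.21258906)| = 13.39311 eV

Since 13.39311 eV > 1.23408 eV, the transition 8 → 1 emits the more energetic photon.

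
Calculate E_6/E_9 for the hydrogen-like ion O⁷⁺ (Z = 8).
2.250000

Using E_n = -13.6057 Z² / n² eV with Z = 8:

E_6 = -13.6057 × 8² / 6² = -870.7648 / 36 = -24.187911111111 eV
E_9 = -13.6057 × 8² / 9² = -870.7648 / 81 = -10.750182716049 eV

The ratio is:
E_6/E_9 = (-24.187911111111) / (-10.750182716049)
E_6/E_9 = (-870.7648/36) / (-870.7648/81)
E_6/E_9 = 81/36
E_6/E_9 = 2.250000
(Note: the Z² factors cancel in the ratio.)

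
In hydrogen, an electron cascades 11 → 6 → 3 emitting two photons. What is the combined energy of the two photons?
1.399 eV

The energy levels of hydrogen are E_n = -13.6057 / n² eV.

First transition (11 → 6):
ΔE₁ = |E_6 - E_11|
ΔE₁ = |-0.377936111 - (-0.112443802)| = 0.265492 eV

Second transition (6 → 3):
ΔE₂ = |E_3 - E_6|
ΔE₂ = |-1.511744444 - (-0.377936111)| = 1.133808 eV

Total energy released:
E_total = ΔE₁ + ΔE₂ = 0.265492 + 1.133808 = 1.399 eV

Note: This equals the direct transition 11 → 3: 1.399 eV ✓
Energy is conserved regardless of the path taken.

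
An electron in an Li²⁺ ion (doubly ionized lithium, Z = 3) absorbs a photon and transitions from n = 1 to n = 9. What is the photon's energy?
120.94 eV

The energy levels of a hydrogen-like atom are E_n = -13.6057 Z² eV / n².

Energy at n = 1: E_1 = -13.6057 × 3² / 1² = -122.45130 eV
Energy at n = 9: E_9 = -13.6057 × 3² / 9² = -1.51174 eV

The excitation energy is the difference:
ΔE = E_9 - E_1
ΔE = -1.51174 - (-122.45130)
ΔE = 120.94 eV

Since this is positive, energy must be absorbed (photon absorption).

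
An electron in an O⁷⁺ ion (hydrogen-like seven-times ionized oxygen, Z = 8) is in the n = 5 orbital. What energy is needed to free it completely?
34.83059 eV

The ionization energy is the energy needed to remove the electron completely (n → ∞).

For a hydrogen-like ion with Z = 8, E_n = -13.6057 Z² / n² eV.

At n = 5: E_5 = -13.6057 × 8² / 5² = -34.83059200 eV
At n = ∞: E_∞ = 0 eV

Ionization energy = E_∞ - E_5 = 0 - (-34.83059200) = 34.83059200 eV
Ionization energy ≈ 34.83059 eV

This is also called the binding energy of the electron in state n = 5.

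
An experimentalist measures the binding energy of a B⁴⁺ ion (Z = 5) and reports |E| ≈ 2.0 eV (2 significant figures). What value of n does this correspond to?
n = 13

The exact energy levels follow E_n = -13.6057 Z² / n² eV with Z = 5.

The measured value (-2.0 eV) is reported to only 2 significant figures, so we must test candidate n values and see which one matches to that precision.

Candidate energies:
  n = 11:  E = -13.6057 × 5² / 11² = -2.811095 eV
  n = 12:  E = -13.6057 × 5² / 12² = -2.362101 eV
  n = 13:  E = -13.6057 × 5² / 13² = -2.012678 eV  ← matches
  n = 14:  E = -13.6057 × 5² / 14² = -1.735421 eV
  n = 15:  E = -13.6057 × 5² / 15² = -1.511744 eV

Checking against the measurement of -2.0 eV (2 sig figs), only n = 13 agrees:
E_13 = -2.012678 eV, which rounds to -2.0 eV ✓

Therefore n = 13.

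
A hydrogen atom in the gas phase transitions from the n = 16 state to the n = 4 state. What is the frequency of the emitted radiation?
1.9276e+14 Hz

First, find the transition energy:
E_16 = -13.6057 / 16² = -0.05314727 eV
E_4 = -13.6057 / 4² = -0.85035625 eV
|ΔE| = |E_4 - E_16| = 0.79720898 eV

Convert to Joules: E = 0.79720898 eV × (1.602177 × 10⁻¹⁹ J/eV) = 1.277270e-19 J

Using E = hf:
f = E/h = 1.277270e-19 J / (6.62607 × 10⁻³⁴ J·s)
f = 1.9276e+14 Hz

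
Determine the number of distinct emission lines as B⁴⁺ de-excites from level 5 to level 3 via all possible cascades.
3

The electron can occupy levels n = 3, 4, ..., 5 during de-excitation — that is m = 5 - 3 + 1 = 3 distinct levels.

The number of distinct spectral lines equals the number of ways to choose 2 of these m levels (each pair gives one possible emission transition):

Number of lines = m(m-1)/2 = 3×2/2 = 3

These correspond to all possible transitions between the 3 levels:
5 → 4, 5 → 3, 4 → 3

Each transition produces a photon with a unique energy (and thus wavelength). This count does not depend on Z.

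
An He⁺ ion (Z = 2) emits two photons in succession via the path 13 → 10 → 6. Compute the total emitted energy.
1.190 eV

The energy levels of He⁺ are E_n = -13.6057 × 2² / n² eV.

First transition (13 → 10):
ΔE₁ = |E_10 - E_13|
ΔE₁ = |-0.544228000 - (-0.322028402)| = 0.222200 eV

Second transition (10 → 6):
ΔE₂ = |E_6 - E_10|
ΔE₂ = |-1.511744444 - (-0.544228000)| = 0.967516 eV

Total energy released:
E_total = ΔE₁ + ΔE₂ = 0.222200 + 0.967516 = 1.190 eV

Note: This equals the direct transition 13 → 6: 1.190 eV ✓
Energy is conserved regardless of the path taken.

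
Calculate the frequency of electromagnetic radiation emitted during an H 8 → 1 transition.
3.24e+15 Hz

First, find the transition energy:
E_8 = -13.6057 / 8² = -0.2126 eV
E_1 = -13.6057 / 1² = -13.6057 eV
|ΔE| = |E_1 - E_8| = 13.3931 eV

Convert to Joules: E = 13.3931 eV × (1.602177 × 10⁻¹⁹ J/eV) = 2.1458e-18 J

Using E = hf:
f = E/h = 2.1458e-18 J / (6.62607 × 10⁻³⁴ J·s)
f = 3.24e+15 Hz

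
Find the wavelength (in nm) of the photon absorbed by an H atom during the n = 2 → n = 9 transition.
383.441 nm

First, find the transition energy using E_n = -13.6057 / n² eV:
E_2 = -13.6057 / 2² = -3.4014250 eV
E_9 = -13.6057 / 9² = -0.1679716 eV

Photon energy: |ΔE| = |E_9 - E_2| = 3.2334534 eV

Convert to wavelength using E = hc/λ with hc = 1239.84 eV·nm:
λ = hc/E = 1239.84 eV·nm / 3.2334534 eV
λ = 383.441 nm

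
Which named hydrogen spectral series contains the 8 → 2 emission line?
Balmer series

The spectral series in hydrogen are named based on the final (lower) energy level:
- Lyman series: n_final = 1 (ultraviolet)
- Balmer series: n_final = 2 (visible/near-UV)
- Paschen series: n_final = 3 (infrared)
- Brackett series: n_final = 4 (infrared)
- Pfund series: n_final = 5 (far infrared)

Since this transition ends at n = 2, it belongs to the Balmer series.

For reference, this 8 → 2 line has photon energy
ΔE = 13.6057 eV × (1/2² - 1/8²) = 3.1888359375 eV,
corresponding to wavelength λ = hc/ΔE = 1239.84 eV·nm / 3.1888359375 eV = 388.806456 nm in the visible/near-UV region.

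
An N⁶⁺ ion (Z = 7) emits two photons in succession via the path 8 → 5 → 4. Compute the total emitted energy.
31.25059 eV

The energy levels of N⁶⁺ are E_n = -13.6057 × 7² / n² eV.

First transition (8 → 5):
ΔE₁ = |E_5 - E_8|
ΔE₁ = |-26.66717200000 - (-10.41686406250)| = 16.25030794 eV

Second transition (5 → 4):
ΔE₂ = |E_4 - E_5|
ΔE₂ = |-41.66745625000 - (-26.66717200000)| = 15.00028425 eV

Total energy released:
E_total = ΔE₁ + ΔE₂ = 16.25030794 + 15.00028425 = 31.25059 eV

Note: This equals the direct transition 8 → 4: 31.25059 eV ✓
Energy is conserved regardless of the path taken.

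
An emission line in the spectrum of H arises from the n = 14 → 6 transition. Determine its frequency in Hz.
7.45996e+13 Hz

First, find the transition energy:
E_14 = -13.6057 / 14² = -0.069416837 eV
E_6 = -13.6057 / 6² = -0.377936111 eV
|ΔE| = |E_6 - E_14| = 0.308519274 eV

Convert to Joules: E = 0.308519274 eV × (1.602177 × 10⁻¹⁹ J/eV) = 4.9430248e-20 J

Using E = hf:
f = E/h = 4.9430248e-20 J / (6.62607 × 10⁻³⁴ J·s)
f = 7.45996e+13 Hz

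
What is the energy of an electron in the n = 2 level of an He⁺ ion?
-13.606 eV

For hydrogen-like ions, the energy levels scale with Z²:
E_n = -13.6057 Z² / n² eV

For He⁺ (Z = 2) at n = 2:
E_2 = -13.6057 × 2² / 2²
E_2 = -13.6057 × 4 / 4
E_2 = -54.4228 / 4
E_2 = -13.606 eV

The energy is 4 times more negative than hydrogen at the same n due to the stronger nuclear charge.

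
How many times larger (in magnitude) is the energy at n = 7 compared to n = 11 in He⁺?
2.46939

Using E_n = -13.6057 Z² / n² eV with Z = 2:

E_7 = -13.6057 × 2² / 7² = -54.4228 / 49 = -1.11066938776 eV
E_11 = -13.6057 × 2² / 11² = -54.4228 / 121 = -0.44977520661 eV

The ratio is:
E_7/E_11 = (-1.11066938776) / (-0.44977520661)
E_7/E_11 = (-54.4228/49) / (-54.4228/121)
E_7/E_11 = 121/49
E_7/E_11 = 2.46939
(Note: the Z² factors cancel in the ratio.)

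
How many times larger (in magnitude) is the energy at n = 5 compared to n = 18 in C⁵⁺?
12.960000

Using E_n = -13.6057 Z² / n² eV with Z = 6:

E_5 = -13.6057 × 6² / 5² = -489.8052 / 25 = -19.592208000000 eV
E_18 = -13.6057 × 6² / 18² = -489.8052 / 324 = -1.511744444444 eV

The ratio is:
E_5/E_18 = (-19.592208000000) / (-1.511744444444)
E_5/E_18 = (-489.8052/25) / (-489.8052/324)
E_5/E_18 = 324/25
E_5/E_18 = 12.960000
(Note: the Z² factors cancel in the ratio.)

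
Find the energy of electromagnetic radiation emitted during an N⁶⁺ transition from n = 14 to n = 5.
23.2657 eV

The energy levels are E_n = -13.6057 Z² eV / n².

Energy at n = 14: E_14 = -13.6057 × 7² / 14² = -3.4014250 eV
Energy at n = 5: E_5 = -13.6057 × 7² / 5² = -26.6671720 eV

For emission (electron falling to lower state), the photon energy is:
E_photon = E_14 - E_5 = |-3.4014250 - (-26.6671720)|
E_photon = 23.2657 eV

This energy is carried away by the emitted photon.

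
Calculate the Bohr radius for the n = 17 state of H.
15.29322 nm (or 152.93221 Å)

The Bohr radius formula is:
r_n = n² a₀ / Z

where a₀ = 0.05291772 nm is the Bohr radius.

For H (Z = 1) at n = 17:
r_17 = 17² × 0.05291772 nm / 1
r_17 = 289 × 0.05291772 nm / 1
r_17 = 15.293221 nm / 1
r_17 = 15.29322 nm

The electron orbits at approximately 15.29322 nm from the nucleus.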